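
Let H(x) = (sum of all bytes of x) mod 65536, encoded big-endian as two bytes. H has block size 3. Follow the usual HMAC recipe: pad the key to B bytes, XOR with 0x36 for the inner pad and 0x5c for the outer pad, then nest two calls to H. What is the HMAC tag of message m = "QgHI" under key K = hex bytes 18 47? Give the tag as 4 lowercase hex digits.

00db

Key hex bytes 18 47 is 2 bytes ≤ B = 3; zero-pad to 3 bytes: K' = 18 47 00.
K' ⊕ ipad = 2e 71 36.  K' ⊕ opad = 44 1b 5c.
Inner input = (K'⊕ipad) ∥ m = 2e 71 36 ∥ 51 67 48 49.
Inner hash: sum = 46+113+54+81+103+72+73 = 542 → 02 1e.
Outer input = (K'⊕opad) ∥ inner = 44 1b 5c ∥ 02 1e.
Outer hash (tag): sum = 68+27+92+2+30 = 219 → 00 db.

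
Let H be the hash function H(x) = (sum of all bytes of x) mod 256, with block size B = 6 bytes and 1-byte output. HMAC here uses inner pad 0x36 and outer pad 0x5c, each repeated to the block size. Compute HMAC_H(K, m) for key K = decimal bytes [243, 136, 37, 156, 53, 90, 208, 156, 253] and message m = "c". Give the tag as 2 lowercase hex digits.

a7

Key decimal bytes [243, 136, 37, 156, 53, 90, 208, 156, 253] = f3 88 25 9c 35 5a d0 9c fd is 9 bytes > B = 6, so hash it first: H(key) = 34, then zero-pad to 6 bytes: K' = 34 00 00 00 00 00.
K' ⊕ ipad = 02 36 36 36 36 36.  K' ⊕ opad = 68 5c 5c 5c 5c 5c.
Inner input = (K'⊕ipad) ∥ m = 02 36 36 36 36 36 ∥ 63.
Inner hash: sum = 2+54+54+54+54+54+99 = 371; mod 256 = 115 → 73.
Outer input = (K'⊕opad) ∥ inner = 68 5c 5c 5c 5c 5c ∥ 73.
Outer hash (tag): sum = 104+92+92+92+92+92+115 = 679; mod 256 = 167 → a7.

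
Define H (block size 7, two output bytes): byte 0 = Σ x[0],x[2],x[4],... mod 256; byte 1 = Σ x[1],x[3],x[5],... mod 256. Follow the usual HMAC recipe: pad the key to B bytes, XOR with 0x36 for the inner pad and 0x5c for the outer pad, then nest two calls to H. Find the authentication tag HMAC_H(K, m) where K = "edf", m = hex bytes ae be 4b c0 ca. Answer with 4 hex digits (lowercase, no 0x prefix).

Key "edf" = 65 64 66 is 3 bytes ≤ B = 7; zero-pad to 7 bytes: K' = 65 64 66 00 00 00 00.
K' ⊕ ipad = 53 52 50 36 36 36 36.  K' ⊕ opad = 39 38 3a 5c 5c 5c 5c.
Inner input = (K'⊕ipad) ∥ m = 53 52 50 36 36 36 36 ∥ ae be 4b c0 ca.
Inner hash: even-index sum = 653 mod 256 = 141; odd-index sum = 641 mod 256 = 129 → 8d 81.
Outer input = (K'⊕opad) ∥ inner = 39 38 3a 5c 5c 5c 5c ∥ 8d 81.
Outer hash (tag): even-index sum = 428 mod 256 = 172; odd-index sum = 381 mod 256 = 125 → ac 7d.

ac7d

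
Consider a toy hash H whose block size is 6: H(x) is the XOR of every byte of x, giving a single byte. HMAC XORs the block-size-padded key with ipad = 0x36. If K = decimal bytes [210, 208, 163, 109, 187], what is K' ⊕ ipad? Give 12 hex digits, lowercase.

Key decimal bytes [210, 208, 163, 109, 187] = d2 d0 a3 6d bb is 5 bytes ≤ B = 6; zero-pad to 6 bytes: K' = d2 d0 a3 6d bb 00.
XOR each byte with 0x36: d2⊕36=e4, d0⊕36=e6, a3⊕36=95, 6d⊕36=5b, bb⊕36=8d, 00⊕36=36.

e4e6955b8d36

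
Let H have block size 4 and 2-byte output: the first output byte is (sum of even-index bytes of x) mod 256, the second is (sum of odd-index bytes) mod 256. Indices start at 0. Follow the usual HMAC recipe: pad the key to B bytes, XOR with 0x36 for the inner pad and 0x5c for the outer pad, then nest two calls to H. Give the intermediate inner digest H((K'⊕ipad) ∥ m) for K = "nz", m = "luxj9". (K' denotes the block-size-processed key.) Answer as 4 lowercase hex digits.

Key "nz" = 6e 7a is 2 bytes ≤ B = 4; zero-pad to 4 bytes: K' = 6e 7a 00 00.
K' ⊕ ipad = 58 4c 36 36.
Inner input = 58 4c 36 36 ∥ 6c 75 78 6a 39.
Inner hash: even-index sum = 427 mod 256 = 171; odd-index sum = 353 mod 256 = 97 → ab 61.

ab61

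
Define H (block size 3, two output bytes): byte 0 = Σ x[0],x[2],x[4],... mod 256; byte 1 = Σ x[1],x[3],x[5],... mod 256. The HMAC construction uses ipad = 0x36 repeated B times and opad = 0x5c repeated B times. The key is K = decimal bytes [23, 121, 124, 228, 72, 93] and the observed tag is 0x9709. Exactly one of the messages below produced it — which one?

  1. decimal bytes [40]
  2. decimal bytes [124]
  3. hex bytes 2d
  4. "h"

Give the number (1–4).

Key decimal bytes [23, 121, 124, 228, 72, 93] = 17 79 7c e4 48 5d is 6 bytes > B = 3, so hash it first: H(key) = db ba, then zero-pad to 3 bytes: K' = db ba 00.
K' ⊕ ipad = ed 8c 36; K' ⊕ opad = 87 e6 5c.
m1: inner = H(ed 8c 36 28) = 23 b4; tag = H(87 e6 5c 23 b4) = 9709 ← matches
m2: inner = H(ed 8c 36 7c) = 23 08; tag = H(87 e6 5c 23 08) = eb09
m3: inner = H(ed 8c 36 2d) = 23 b9; tag = H(87 e6 5c 23 b9) = 9c09
m4: inner = H(ed 8c 36 68) = 23 f4; tag = H(87 e6 5c 23 f4) = d709

1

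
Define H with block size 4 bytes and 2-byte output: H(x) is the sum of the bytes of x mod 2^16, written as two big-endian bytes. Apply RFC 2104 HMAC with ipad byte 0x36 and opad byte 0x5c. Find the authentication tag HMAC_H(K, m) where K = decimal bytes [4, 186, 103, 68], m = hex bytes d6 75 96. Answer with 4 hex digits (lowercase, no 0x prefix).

01f6

Key decimal bytes [4, 186, 103, 68] = 04 ba 67 44 is exactly B = 4 bytes: K' = 04 ba 67 44.
K' ⊕ ipad = 32 8c 51 72.  K' ⊕ opad = 58 e6 3b 18.
Inner input = (K'⊕ipad) ∥ m = 32 8c 51 72 ∥ d6 75 96.
Inner hash: sum = 50+140+81+114+214+117+150 = 866 → 03 62.
Outer input = (K'⊕opad) ∥ inner = 58 e6 3b 18 ∥ 03 62.
Outer hash (tag): sum = 88+230+59+24+3+98 = 502 → 01 f6.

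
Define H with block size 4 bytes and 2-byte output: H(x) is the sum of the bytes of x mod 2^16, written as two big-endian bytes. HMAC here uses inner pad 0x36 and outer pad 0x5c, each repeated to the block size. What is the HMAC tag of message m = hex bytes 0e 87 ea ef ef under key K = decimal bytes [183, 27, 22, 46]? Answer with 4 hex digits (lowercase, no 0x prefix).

Key decimal bytes [183, 27, 22, 46] = b7 1b 16 2e is exactly B = 4 bytes: K' = b7 1b 16 2e.
K' ⊕ ipad = 81 2d 20 18.  K' ⊕ opad = eb 47 4a 72.
Inner input = (K'⊕ipad) ∥ m = 81 2d 20 18 ∥ 0e 87 ea ef ef.
Inner hash: sum = 129+45+32+24+14+135+234+239+239 = 1091 → 04 43.
Outer input = (K'⊕opad) ∥ inner = eb 47 4a 72 ∥ 04 43.
Outer hash (tag): sum = 235+71+74+114+4+67 = 565 → 02 35.

0235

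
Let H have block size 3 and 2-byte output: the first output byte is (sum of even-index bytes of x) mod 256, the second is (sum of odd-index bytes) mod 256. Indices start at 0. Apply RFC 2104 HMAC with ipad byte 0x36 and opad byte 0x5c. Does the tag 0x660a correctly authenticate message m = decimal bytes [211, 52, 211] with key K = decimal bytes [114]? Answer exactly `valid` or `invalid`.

Key decimal bytes [114] = 72 is 1 byte ≤ B = 3; zero-pad to 3 bytes: K' = 72 00 00.
K' ⊕ ipad = 44 36 36; K' ⊕ opad = 2e 5c 5c.
Inner hash: even-index sum = 174 mod 256 = 174; odd-index sum = 476 mod 256 = 220 → ae dc.
Outer hash (recomputed tag): even-index sum = 358 mod 256 = 102; odd-index sum = 266 mod 256 = 10 → 66 0a.
Recomputed tag = 660a; claimed = 660a → match.

valid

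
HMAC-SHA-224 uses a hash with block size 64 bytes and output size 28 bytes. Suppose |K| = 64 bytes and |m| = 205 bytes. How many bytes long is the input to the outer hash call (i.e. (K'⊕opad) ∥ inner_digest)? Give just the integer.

Key is 64 ≤ 64 bytes, zero-padded: |K'| = 64.
Outer input = (K'⊕opad) ∥ H(inner) → 64 + 28 = 92 bytes.

92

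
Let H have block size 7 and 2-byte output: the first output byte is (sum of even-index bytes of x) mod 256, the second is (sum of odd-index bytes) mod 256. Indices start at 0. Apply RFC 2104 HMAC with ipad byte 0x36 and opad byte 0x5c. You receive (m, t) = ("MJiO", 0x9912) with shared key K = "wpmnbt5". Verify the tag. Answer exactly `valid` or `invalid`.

valid

Key "wpmnbt5" = 77 70 6d 6e 62 74 35 is exactly B = 7 bytes: K' = 77 70 6d 6e 62 74 35.
K' ⊕ ipad = 41 46 5b 58 54 42 03; K' ⊕ opad = 2b 2c 31 32 3e 28 69.
Inner hash: even-index sum = 396 mod 256 = 140; odd-index sum = 406 mod 256 = 150 → 8c 96.
Outer hash (recomputed tag): even-index sum = 409 mod 256 = 153; odd-index sum = 274 mod 256 = 18 → 99 12.
Recomputed tag = 9912; claimed = 9912 → match.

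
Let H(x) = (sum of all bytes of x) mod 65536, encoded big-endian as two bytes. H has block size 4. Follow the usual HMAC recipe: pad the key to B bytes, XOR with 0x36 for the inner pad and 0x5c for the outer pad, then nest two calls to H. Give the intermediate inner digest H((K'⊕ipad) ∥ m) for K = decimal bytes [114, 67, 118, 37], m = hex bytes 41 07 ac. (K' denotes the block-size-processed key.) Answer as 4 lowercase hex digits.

Key decimal bytes [114, 67, 118, 37] = 72 43 76 25 is exactly B = 4 bytes: K' = 72 43 76 25.
K' ⊕ ipad = 44 75 40 13.
Inner input = 44 75 40 13 ∥ 41 07 ac.
Inner hash: sum = 68+117+64+19+65+7+172 = 512 → 02 00.

0200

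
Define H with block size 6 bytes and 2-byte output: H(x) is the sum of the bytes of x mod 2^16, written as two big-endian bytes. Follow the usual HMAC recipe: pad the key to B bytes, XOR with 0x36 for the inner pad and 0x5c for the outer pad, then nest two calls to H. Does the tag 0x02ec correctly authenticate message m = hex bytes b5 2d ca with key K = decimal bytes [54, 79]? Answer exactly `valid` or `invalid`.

valid

Key decimal bytes [54, 79] = 36 4f is 2 bytes ≤ B = 6; zero-pad to 6 bytes: K' = 36 4f 00 00 00 00.
K' ⊕ ipad = 00 79 36 36 36 36; K' ⊕ opad = 6a 13 5c 5c 5c 5c.
Inner hash: sum = 0+121+54+54+54+54+181+45+202 = 765 → 02 fd.
Outer hash (recomputed tag): sum = 106+19+92+92+92+92+2+253 = 748 → 02 ec.
Recomputed tag = 02ec; claimed = 02ec → match.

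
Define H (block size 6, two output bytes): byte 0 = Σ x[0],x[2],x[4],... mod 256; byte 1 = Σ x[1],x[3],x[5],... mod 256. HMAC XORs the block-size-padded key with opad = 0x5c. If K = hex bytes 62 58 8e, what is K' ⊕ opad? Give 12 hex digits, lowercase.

Key hex bytes 62 58 8e is 3 bytes ≤ B = 6; zero-pad to 6 bytes: K' = 62 58 8e 00 00 00.
XOR each byte with 0x5c: 62⊕5c=3e, 58⊕5c=04, 8e⊕5c=d2, 00⊕5c=5c, 00⊕5c=5c, 00⊕5c=5c.

3e04d25c5c5c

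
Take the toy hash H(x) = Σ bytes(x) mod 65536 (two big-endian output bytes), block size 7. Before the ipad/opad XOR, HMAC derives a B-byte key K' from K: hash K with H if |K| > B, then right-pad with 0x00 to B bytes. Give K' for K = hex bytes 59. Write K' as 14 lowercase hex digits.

59000000000000

Key hex bytes 59 is 1 byte ≤ B = 7; zero-pad to 7 bytes: K' = 59 00 00 00 00 00 00.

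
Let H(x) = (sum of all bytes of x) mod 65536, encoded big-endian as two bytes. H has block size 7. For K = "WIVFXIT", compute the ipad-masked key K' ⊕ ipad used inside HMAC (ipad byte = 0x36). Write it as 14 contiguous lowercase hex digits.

617f60706e7f62

Key "WIVFXIT" = 57 49 56 46 58 49 54 is exactly B = 7 bytes: K' = 57 49 56 46 58 49 54.
XOR each byte with 0x36: 57⊕36=61, 49⊕36=7f, 56⊕36=60, 46⊕36=70, 58⊕36=6e, 49⊕36=7f, 54⊕36=62.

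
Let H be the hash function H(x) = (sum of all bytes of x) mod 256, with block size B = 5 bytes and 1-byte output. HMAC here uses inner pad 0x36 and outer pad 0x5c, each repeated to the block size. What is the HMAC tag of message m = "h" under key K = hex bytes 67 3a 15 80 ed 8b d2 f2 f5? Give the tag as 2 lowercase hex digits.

Key hex bytes 67 3a 15 80 ed 8b d2 f2 f5 is 9 bytes > B = 5, so hash it first: H(key) = 67, then zero-pad to 5 bytes: K' = 67 00 00 00 00.
K' ⊕ ipad = 51 36 36 36 36.  K' ⊕ opad = 3b 5c 5c 5c 5c.
Inner input = (K'⊕ipad) ∥ m = 51 36 36 36 36 ∥ 68.
Inner hash: sum = 81+54+54+54+54+104 = 401; mod 256 = 145 → 91.
Outer input = (K'⊕opad) ∥ inner = 3b 5c 5c 5c 5c ∥ 91.
Outer hash (tag): sum = 59+92+92+92+92+145 = 572; mod 256 = 60 → 3c.

3c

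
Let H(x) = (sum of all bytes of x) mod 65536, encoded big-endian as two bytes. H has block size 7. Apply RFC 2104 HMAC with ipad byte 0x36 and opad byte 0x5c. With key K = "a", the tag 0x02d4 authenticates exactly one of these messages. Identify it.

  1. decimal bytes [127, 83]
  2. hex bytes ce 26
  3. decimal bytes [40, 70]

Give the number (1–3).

Key "a" = 61 is 1 byte ≤ B = 7; zero-pad to 7 bytes: K' = 61 00 00 00 00 00 00.
K' ⊕ ipad = 57 36 36 36 36 36 36; K' ⊕ opad = 3d 5c 5c 5c 5c 5c 5c.
m1: inner = H(57 36 36 36 36 36 36 7f 53) = 02 6d; tag = H(3d 5c 5c 5c 5c 5c 5c 02 6d) = 02d4 ← matches
m2: inner = H(57 36 36 36 36 36 36 ce 26) = 02 8f; tag = H(3d 5c 5c 5c 5c 5c 5c 02 8f) = 02f6
m3: inner = H(57 36 36 36 36 36 36 28 46) = 02 09; tag = H(3d 5c 5c 5c 5c 5c 5c 02 09) = 0270

1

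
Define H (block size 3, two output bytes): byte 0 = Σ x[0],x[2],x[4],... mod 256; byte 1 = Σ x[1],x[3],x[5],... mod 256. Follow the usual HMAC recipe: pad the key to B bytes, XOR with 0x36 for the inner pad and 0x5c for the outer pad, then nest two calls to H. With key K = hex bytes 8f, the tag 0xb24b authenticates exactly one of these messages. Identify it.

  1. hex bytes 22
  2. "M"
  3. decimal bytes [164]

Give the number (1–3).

2

Key hex bytes 8f is 1 byte ≤ B = 3; zero-pad to 3 bytes: K' = 8f 00 00.
K' ⊕ ipad = b9 36 36; K' ⊕ opad = d3 5c 5c.
m1: inner = H(b9 36 36 22) = ef 58; tag = H(d3 5c 5c ef 58) = 874b
m2: inner = H(b9 36 36 4d) = ef 83; tag = H(d3 5c 5c ef 83) = b24b ← matches
m3: inner = H(b9 36 36 a4) = ef da; tag = H(d3 5c 5c ef da) = 094b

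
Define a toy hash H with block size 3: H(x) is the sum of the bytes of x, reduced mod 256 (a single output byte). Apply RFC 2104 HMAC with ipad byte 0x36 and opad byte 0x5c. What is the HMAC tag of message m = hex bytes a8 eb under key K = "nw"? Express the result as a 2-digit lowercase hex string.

1b

Key "nw" = 6e 77 is 2 bytes ≤ B = 3; zero-pad to 3 bytes: K' = 6e 77 00.
K' ⊕ ipad = 58 41 36.  K' ⊕ opad = 32 2b 5c.
Inner input = (K'⊕ipad) ∥ m = 58 41 36 ∥ a8 eb.
Inner hash: sum = 88+65+54+168+235 = 610; mod 256 = 98 → 62.
Outer input = (K'⊕opad) ∥ inner = 32 2b 5c ∥ 62.
Outer hash (tag): sum = 50+43+92+98 = 283; mod 256 = 27 → 1b.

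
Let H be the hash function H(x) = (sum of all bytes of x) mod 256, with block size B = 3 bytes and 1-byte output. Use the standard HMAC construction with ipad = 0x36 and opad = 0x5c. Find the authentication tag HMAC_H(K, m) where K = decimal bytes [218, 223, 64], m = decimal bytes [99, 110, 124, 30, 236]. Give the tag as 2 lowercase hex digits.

c7

Key decimal bytes [218, 223, 64] = da df 40 is exactly B = 3 bytes: K' = da df 40.
K' ⊕ ipad = ec e9 76.  K' ⊕ opad = 86 83 1c.
Inner input = (K'⊕ipad) ∥ m = ec e9 76 ∥ 63 6e 7c 1e ec.
Inner hash: sum = 236+233+118+99+110+124+30+236 = 1186; mod 256 = 162 → a2.
Outer input = (K'⊕opad) ∥ inner = 86 83 1c ∥ a2.
Outer hash (tag): sum = 134+131+28+162 = 455; mod 256 = 199 → c7.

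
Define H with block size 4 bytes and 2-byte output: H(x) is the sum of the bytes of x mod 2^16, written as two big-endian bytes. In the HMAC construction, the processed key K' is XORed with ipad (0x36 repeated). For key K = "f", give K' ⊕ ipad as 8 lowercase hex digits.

Key "f" = 66 is 1 byte ≤ B = 4; zero-pad to 4 bytes: K' = 66 00 00 00.
XOR each byte with 0x36: 66⊕36=50, 00⊕36=36, 00⊕36=36, 00⊕36=36.

50363636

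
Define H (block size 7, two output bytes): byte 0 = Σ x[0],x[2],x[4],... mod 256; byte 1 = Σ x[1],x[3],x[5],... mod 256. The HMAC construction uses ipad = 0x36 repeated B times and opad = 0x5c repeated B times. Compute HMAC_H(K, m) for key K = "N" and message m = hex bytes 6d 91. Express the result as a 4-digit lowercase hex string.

Key "N" = 4e is 1 byte ≤ B = 7; zero-pad to 7 bytes: K' = 4e 00 00 00 00 00 00.
K' ⊕ ipad = 78 36 36 36 36 36 36.  K' ⊕ opad = 12 5c 5c 5c 5c 5c 5c.
Inner input = (K'⊕ipad) ∥ m = 78 36 36 36 36 36 36 ∥ 6d 91.
Inner hash: even-index sum = 427 mod 256 = 171; odd-index sum = 271 mod 256 = 15 → ab 0f.
Outer input = (K'⊕opad) ∥ inner = 12 5c 5c 5c 5c 5c 5c ∥ ab 0f.
Outer hash (tag): even-index sum = 309 mod 256 = 53; odd-index sum = 447 mod 256 = 191 → 35 bf.

35bf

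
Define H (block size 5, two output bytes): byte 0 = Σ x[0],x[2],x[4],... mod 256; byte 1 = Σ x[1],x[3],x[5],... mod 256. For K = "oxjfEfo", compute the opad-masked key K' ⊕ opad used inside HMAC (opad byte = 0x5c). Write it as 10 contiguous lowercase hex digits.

d1185c5c5c

Key "oxjfEfo" = 6f 78 6a 66 45 66 6f is 7 bytes > B = 5, so hash it first: H(key) = 8d 44, then zero-pad to 5 bytes: K' = 8d 44 00 00 00.
XOR each byte with 0x5c: 8d⊕5c=d1, 44⊕5c=18, 00⊕5c=5c, 00⊕5c=5c, 00⊕5c=5c.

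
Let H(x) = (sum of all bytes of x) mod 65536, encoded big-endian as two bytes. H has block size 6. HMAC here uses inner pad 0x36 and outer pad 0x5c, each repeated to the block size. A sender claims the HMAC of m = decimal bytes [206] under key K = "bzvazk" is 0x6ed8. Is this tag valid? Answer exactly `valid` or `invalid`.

invalid

Key "bzvazk" = 62 7a 76 61 7a 6b is exactly B = 6 bytes: K' = 62 7a 76 61 7a 6b.
K' ⊕ ipad = 54 4c 40 57 4c 5d; K' ⊕ opad = 3e 26 2a 3d 26 37.
Inner hash: sum = 84+76+64+87+76+93+206 = 686 → 02 ae.
Outer hash (recomputed tag): sum = 62+38+42+61+38+55+2+174 = 472 → 01 d8.
Recomputed tag = 01d8; claimed = 6ed8 → mismatch.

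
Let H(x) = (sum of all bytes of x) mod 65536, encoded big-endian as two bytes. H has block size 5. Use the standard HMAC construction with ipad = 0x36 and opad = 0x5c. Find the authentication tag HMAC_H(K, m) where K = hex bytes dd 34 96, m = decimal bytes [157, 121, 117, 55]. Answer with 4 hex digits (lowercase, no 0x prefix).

0329

Key hex bytes dd 34 96 is 3 bytes ≤ B = 5; zero-pad to 5 bytes: K' = dd 34 96 00 00.
K' ⊕ ipad = eb 02 a0 36 36.  K' ⊕ opad = 81 68 ca 5c 5c.
Inner input = (K'⊕ipad) ∥ m = eb 02 a0 36 36 ∥ 9d 79 75 37.
Inner hash: sum = 235+2+160+54+54+157+121+117+55 = 955 → 03 bb.
Outer input = (K'⊕opad) ∥ inner = 81 68 ca 5c 5c ∥ 03 bb.
Outer hash (tag): sum = 129+104+202+92+92+3+187 = 809 → 03 29.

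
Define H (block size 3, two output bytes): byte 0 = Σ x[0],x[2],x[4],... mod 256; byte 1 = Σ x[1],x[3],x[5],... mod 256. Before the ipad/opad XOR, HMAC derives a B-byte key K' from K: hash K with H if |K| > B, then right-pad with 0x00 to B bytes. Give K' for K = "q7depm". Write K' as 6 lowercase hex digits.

450900

|K| = 6 > B = 3, so first hash the key.
H(K): even-index sum = 325 mod 256 = 69; odd-index sum = 265 mod 256 = 9 → 45 09.
Zero-pad H(K) = 45 09 to 3 bytes: K' = 45 09 00.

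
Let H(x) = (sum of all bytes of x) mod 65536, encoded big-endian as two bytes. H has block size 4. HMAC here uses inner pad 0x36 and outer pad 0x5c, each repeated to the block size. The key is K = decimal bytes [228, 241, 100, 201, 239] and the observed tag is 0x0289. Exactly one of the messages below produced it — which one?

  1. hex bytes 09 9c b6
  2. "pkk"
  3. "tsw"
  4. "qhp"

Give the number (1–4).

Key decimal bytes [228, 241, 100, 201, 239] = e4 f1 64 c9 ef is 5 bytes > B = 4, so hash it first: H(key) = 03 f1, then zero-pad to 4 bytes: K' = 03 f1 00 00.
K' ⊕ ipad = 35 c7 36 36; K' ⊕ opad = 5f ad 5c 5c.
m1: inner = H(35 c7 36 36 09 9c b6) = 02 c3; tag = H(5f ad 5c 5c 02 c3) = 0289 ← matches
m2: inner = H(35 c7 36 36 70 6b 6b) = 02 ae; tag = H(5f ad 5c 5c 02 ae) = 0274
m3: inner = H(35 c7 36 36 74 73 77) = 02 c6; tag = H(5f ad 5c 5c 02 c6) = 028c
m4: inner = H(35 c7 36 36 71 68 70) = 02 b1; tag = H(5f ad 5c 5c 02 b1) = 0277

1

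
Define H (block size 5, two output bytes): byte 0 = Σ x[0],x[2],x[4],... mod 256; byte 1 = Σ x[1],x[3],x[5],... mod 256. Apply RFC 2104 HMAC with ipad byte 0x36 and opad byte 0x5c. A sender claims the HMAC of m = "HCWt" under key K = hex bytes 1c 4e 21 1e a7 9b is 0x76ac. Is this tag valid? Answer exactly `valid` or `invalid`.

Key hex bytes 1c 4e 21 1e a7 9b is 6 bytes > B = 5, so hash it first: H(key) = e4 07, then zero-pad to 5 bytes: K' = e4 07 00 00 00.
K' ⊕ ipad = d2 31 36 36 36; K' ⊕ opad = b8 5b 5c 5c 5c.
Inner hash: even-index sum = 501 mod 256 = 245; odd-index sum = 262 mod 256 = 6 → f5 06.
Outer hash (recomputed tag): even-index sum = 374 mod 256 = 118; odd-index sum = 428 mod 256 = 172 → 76 ac.
Recomputed tag = 76ac; claimed = 76ac → match.

valid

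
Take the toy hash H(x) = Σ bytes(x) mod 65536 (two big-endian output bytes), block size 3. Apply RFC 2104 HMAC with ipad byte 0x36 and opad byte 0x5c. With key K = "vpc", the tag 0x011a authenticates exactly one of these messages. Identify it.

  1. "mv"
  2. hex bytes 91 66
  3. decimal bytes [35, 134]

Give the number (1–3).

3

Key "vpc" = 76 70 63 is exactly B = 3 bytes: K' = 76 70 63.
K' ⊕ ipad = 40 46 55; K' ⊕ opad = 2a 2c 3f.
m1: inner = H(40 46 55 6d 76) = 01 be; tag = H(2a 2c 3f 01 be) = 0154
m2: inner = H(40 46 55 91 66) = 01 d2; tag = H(2a 2c 3f 01 d2) = 0168
m3: inner = H(40 46 55 23 86) = 01 84; tag = H(2a 2c 3f 01 84) = 011a ← matches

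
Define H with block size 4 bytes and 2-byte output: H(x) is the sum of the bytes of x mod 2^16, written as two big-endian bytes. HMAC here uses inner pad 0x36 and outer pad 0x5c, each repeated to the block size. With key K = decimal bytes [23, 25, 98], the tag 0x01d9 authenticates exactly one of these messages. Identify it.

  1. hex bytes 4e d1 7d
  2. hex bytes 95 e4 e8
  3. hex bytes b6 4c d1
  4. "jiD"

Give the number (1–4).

3

Key decimal bytes [23, 25, 98] = 17 19 62 is 3 bytes ≤ B = 4; zero-pad to 4 bytes: K' = 17 19 62 00.
K' ⊕ ipad = 21 2f 54 36; K' ⊕ opad = 4b 45 3e 5c.
m1: inner = H(21 2f 54 36 4e d1 7d) = 02 76; tag = H(4b 45 3e 5c 02 76) = 01a2
m2: inner = H(21 2f 54 36 95 e4 e8) = 03 3b; tag = H(4b 45 3e 5c 03 3b) = 0168
m3: inner = H(21 2f 54 36 b6 4c d1) = 02 ad; tag = H(4b 45 3e 5c 02 ad) = 01d9 ← matches
m4: inner = H(21 2f 54 36 6a 69 44) = 01 f1; tag = H(4b 45 3e 5c 01 f1) = 021c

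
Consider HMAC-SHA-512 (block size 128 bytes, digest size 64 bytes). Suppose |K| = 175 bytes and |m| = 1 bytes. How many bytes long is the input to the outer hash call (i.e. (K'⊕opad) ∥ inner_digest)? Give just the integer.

192

Key is 175 > 128 bytes, so it is hashed to 64 bytes then zero-padded to 128: |K'| = 128.
Outer input = (K'⊕opad) ∥ H(inner) → 128 + 64 = 192 bytes.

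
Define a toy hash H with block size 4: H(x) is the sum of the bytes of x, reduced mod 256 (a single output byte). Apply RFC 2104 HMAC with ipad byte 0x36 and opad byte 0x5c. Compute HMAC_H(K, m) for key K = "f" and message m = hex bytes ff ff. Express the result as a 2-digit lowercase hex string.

Key "f" = 66 is 1 byte ≤ B = 4; zero-pad to 4 bytes: K' = 66 00 00 00.
K' ⊕ ipad = 50 36 36 36.  K' ⊕ opad = 3a 5c 5c 5c.
Inner input = (K'⊕ipad) ∥ m = 50 36 36 36 ∥ ff ff.
Inner hash: sum = 80+54+54+54+255+255 = 752; mod 256 = 240 → f0.
Outer input = (K'⊕opad) ∥ inner = 3a 5c 5c 5c ∥ f0.
Outer hash (tag): sum = 58+92+92+92+240 = 574; mod 256 = 62 → 3e.

3e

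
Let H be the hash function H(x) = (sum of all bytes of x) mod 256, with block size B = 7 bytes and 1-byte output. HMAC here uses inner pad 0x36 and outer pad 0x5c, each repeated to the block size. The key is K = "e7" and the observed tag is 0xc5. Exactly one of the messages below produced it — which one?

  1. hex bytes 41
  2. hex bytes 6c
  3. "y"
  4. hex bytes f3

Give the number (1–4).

Key "e7" = 65 37 is 2 bytes ≤ B = 7; zero-pad to 7 bytes: K' = 65 37 00 00 00 00 00.
K' ⊕ ipad = 53 01 36 36 36 36 36; K' ⊕ opad = 39 6b 5c 5c 5c 5c 5c.
m1: inner = H(53 01 36 36 36 36 36 41) = a3; tag = H(39 6b 5c 5c 5c 5c 5c a3) = 13
m2: inner = H(53 01 36 36 36 36 36 6c) = ce; tag = H(39 6b 5c 5c 5c 5c 5c ce) = 3e
m3: inner = H(53 01 36 36 36 36 36 79) = db; tag = H(39 6b 5c 5c 5c 5c 5c db) = 4b
m4: inner = H(53 01 36 36 36 36 36 f3) = 55; tag = H(39 6b 5c 5c 5c 5c 5c 55) = c5 ← matches

4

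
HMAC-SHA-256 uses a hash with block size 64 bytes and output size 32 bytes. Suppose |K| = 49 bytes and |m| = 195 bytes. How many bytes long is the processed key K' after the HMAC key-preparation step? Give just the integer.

64

Key is 49 ≤ 64 bytes, zero-padded: |K'| = 64.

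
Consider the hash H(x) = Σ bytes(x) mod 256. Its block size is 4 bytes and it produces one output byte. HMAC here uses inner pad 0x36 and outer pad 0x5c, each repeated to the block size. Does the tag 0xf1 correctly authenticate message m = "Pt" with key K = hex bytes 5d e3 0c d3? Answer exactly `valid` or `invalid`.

Key hex bytes 5d e3 0c d3 is exactly B = 4 bytes: K' = 5d e3 0c d3.
K' ⊕ ipad = 6b d5 3a e5; K' ⊕ opad = 01 bf 50 8f.
Inner hash: sum = 107+213+58+229+80+116 = 803; mod 256 = 35 → 23.
Outer hash (recomputed tag): sum = 1+191+80+143+35 = 450; mod 256 = 194 → c2.
Recomputed tag = c2; claimed = f1 → mismatch.

invalid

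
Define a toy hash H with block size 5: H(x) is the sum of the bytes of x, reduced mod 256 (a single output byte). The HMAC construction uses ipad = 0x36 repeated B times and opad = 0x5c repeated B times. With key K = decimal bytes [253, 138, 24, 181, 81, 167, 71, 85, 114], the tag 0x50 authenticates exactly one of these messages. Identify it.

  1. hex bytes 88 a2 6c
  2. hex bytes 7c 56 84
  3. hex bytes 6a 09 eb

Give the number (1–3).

1

Key decimal bytes [253, 138, 24, 181, 81, 167, 71, 85, 114] = fd 8a 18 b5 51 a7 47 55 72 is 9 bytes > B = 5, so hash it first: H(key) = 5a, then zero-pad to 5 bytes: K' = 5a 00 00 00 00.
K' ⊕ ipad = 6c 36 36 36 36; K' ⊕ opad = 06 5c 5c 5c 5c.
m1: inner = H(6c 36 36 36 36 88 a2 6c) = da; tag = H(06 5c 5c 5c 5c da) = 50 ← matches
m2: inner = H(6c 36 36 36 36 7c 56 84) = 9a; tag = H(06 5c 5c 5c 5c 9a) = 10
m3: inner = H(6c 36 36 36 36 6a 09 eb) = a2; tag = H(06 5c 5c 5c 5c a2) = 18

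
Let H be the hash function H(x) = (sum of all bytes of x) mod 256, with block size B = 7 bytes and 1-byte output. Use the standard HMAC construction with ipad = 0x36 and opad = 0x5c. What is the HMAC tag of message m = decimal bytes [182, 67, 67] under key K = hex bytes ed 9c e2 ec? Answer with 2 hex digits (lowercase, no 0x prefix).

Key hex bytes ed 9c e2 ec is 4 bytes ≤ B = 7; zero-pad to 7 bytes: K' = ed 9c e2 ec 00 00 00.
K' ⊕ ipad = db aa d4 da 36 36 36.  K' ⊕ opad = b1 c0 be b0 5c 5c 5c.
Inner input = (K'⊕ipad) ∥ m = db aa d4 da 36 36 36 ∥ b6 43 43.
Inner hash: sum = 219+170+212+218+54+54+54+182+67+67 = 1297; mod 256 = 17 → 11.
Outer input = (K'⊕opad) ∥ inner = b1 c0 be b0 5c 5c 5c ∥ 11.
Outer hash (tag): sum = 177+192+190+176+92+92+92+17 = 1028; mod 256 = 4 → 04.

04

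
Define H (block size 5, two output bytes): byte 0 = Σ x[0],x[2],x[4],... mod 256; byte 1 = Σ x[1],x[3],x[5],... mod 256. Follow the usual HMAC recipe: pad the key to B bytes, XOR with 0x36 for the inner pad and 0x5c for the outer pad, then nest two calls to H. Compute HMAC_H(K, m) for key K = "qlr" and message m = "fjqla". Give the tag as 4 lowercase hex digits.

Key "qlr" = 71 6c 72 is 3 bytes ≤ B = 5; zero-pad to 5 bytes: K' = 71 6c 72 00 00.
K' ⊕ ipad = 47 5a 44 36 36.  K' ⊕ opad = 2d 30 2e 5c 5c.
Inner input = (K'⊕ipad) ∥ m = 47 5a 44 36 36 ∥ 66 6a 71 6c 61.
Inner hash: even-index sum = 407 mod 256 = 151; odd-index sum = 456 mod 256 = 200 → 97 c8.
Outer input = (K'⊕opad) ∥ inner = 2d 30 2e 5c 5c ∥ 97 c8.
Outer hash (tag): even-index sum = 383 mod 256 = 127; odd-index sum = 291 mod 256 = 35 → 7f 23.

7f23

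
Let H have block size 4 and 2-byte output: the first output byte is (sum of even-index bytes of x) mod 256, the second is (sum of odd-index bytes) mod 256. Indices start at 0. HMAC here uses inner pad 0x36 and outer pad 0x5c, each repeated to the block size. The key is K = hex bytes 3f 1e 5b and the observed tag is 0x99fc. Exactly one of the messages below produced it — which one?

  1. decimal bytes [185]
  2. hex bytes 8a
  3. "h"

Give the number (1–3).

Key hex bytes 3f 1e 5b is 3 bytes ≤ B = 4; zero-pad to 4 bytes: K' = 3f 1e 5b 00.
K' ⊕ ipad = 09 28 6d 36; K' ⊕ opad = 63 42 07 5c.
m1: inner = H(09 28 6d 36 b9) = 2f 5e; tag = H(63 42 07 5c 2f 5e) = 99fc ← matches
m2: inner = H(09 28 6d 36 8a) = 00 5e; tag = H(63 42 07 5c 00 5e) = 6afc
m3: inner = H(09 28 6d 36 68) = de 5e; tag = H(63 42 07 5c de 5e) = 48fc

1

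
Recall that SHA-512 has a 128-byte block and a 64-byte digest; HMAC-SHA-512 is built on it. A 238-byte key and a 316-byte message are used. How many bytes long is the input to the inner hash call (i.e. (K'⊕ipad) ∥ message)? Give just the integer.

Key is 238 > 128 bytes, so it is hashed to 64 bytes then zero-padded to 128: |K'| = 128.
Inner input = (K'⊕ipad) ∥ m → 128 + 316 = 444 bytes.

444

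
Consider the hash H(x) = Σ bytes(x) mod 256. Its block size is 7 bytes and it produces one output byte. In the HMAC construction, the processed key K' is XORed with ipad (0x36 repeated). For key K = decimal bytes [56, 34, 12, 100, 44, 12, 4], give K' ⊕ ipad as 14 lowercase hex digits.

Key decimal bytes [56, 34, 12, 100, 44, 12, 4] = 38 22 0c 64 2c 0c 04 is exactly B = 7 bytes: K' = 38 22 0c 64 2c 0c 04.
XOR each byte with 0x36: 38⊕36=0e, 22⊕36=14, 0c⊕36=3a, 64⊕36=52, 2c⊕36=1a, 0c⊕36=3a, 04⊕36=32.

0e143a521a3a32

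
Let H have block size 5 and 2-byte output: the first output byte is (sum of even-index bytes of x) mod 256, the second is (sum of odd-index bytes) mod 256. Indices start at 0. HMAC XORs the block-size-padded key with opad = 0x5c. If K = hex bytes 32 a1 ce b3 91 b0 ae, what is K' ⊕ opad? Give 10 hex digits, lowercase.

63585c5c5c

Key hex bytes 32 a1 ce b3 91 b0 ae is 7 bytes > B = 5, so hash it first: H(key) = 3f 04, then zero-pad to 5 bytes: K' = 3f 04 00 00 00.
XOR each byte with 0x5c: 3f⊕5c=63, 04⊕5c=58, 00⊕5c=5c, 00⊕5c=5c, 00⊕5c=5c.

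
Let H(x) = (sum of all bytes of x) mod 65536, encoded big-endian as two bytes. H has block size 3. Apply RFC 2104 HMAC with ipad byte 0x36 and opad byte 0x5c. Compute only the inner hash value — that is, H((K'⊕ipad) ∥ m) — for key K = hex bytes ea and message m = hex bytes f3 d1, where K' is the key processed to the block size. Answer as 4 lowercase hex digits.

030c

Key hex bytes ea is 1 byte ≤ B = 3; zero-pad to 3 bytes: K' = ea 00 00.
K' ⊕ ipad = dc 36 36.
Inner input = dc 36 36 ∥ f3 d1.
Inner hash: sum = 220+54+54+243+209 = 780 → 03 0c.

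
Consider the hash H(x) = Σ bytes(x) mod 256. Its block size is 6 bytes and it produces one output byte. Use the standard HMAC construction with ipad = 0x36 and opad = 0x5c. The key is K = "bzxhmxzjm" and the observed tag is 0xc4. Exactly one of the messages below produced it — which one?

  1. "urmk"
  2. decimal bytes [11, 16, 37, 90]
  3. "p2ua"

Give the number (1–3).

Key "bzxhmxzjm" = 62 7a 78 68 6d 78 7a 6a 6d is 9 bytes > B = 6, so hash it first: H(key) = f2, then zero-pad to 6 bytes: K' = f2 00 00 00 00 00.
K' ⊕ ipad = c4 36 36 36 36 36; K' ⊕ opad = ae 5c 5c 5c 5c 5c.
m1: inner = H(c4 36 36 36 36 36 75 72 6d 6b) = 91; tag = H(ae 5c 5c 5c 5c 5c 91) = 0b
m2: inner = H(c4 36 36 36 36 36 0b 10 25 5a) = 6c; tag = H(ae 5c 5c 5c 5c 5c 6c) = e6
m3: inner = H(c4 36 36 36 36 36 70 32 75 61) = 4a; tag = H(ae 5c 5c 5c 5c 5c 4a) = c4 ← matches

3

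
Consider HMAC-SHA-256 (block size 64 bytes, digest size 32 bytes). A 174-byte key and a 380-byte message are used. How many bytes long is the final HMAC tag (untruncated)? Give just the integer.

The tag is one SHA-256 digest: 32 bytes.

32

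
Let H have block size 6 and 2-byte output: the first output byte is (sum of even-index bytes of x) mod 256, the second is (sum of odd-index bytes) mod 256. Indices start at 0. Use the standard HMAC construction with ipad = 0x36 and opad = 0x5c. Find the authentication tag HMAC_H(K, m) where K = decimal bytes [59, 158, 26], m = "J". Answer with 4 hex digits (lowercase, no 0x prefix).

c28e

Key decimal bytes [59, 158, 26] = 3b 9e 1a is 3 bytes ≤ B = 6; zero-pad to 6 bytes: K' = 3b 9e 1a 00 00 00.
K' ⊕ ipad = 0d a8 2c 36 36 36.  K' ⊕ opad = 67 c2 46 5c 5c 5c.
Inner input = (K'⊕ipad) ∥ m = 0d a8 2c 36 36 36 ∥ 4a.
Inner hash: even-index sum = 185 mod 256 = 185; odd-index sum = 276 mod 256 = 20 → b9 14.
Outer input = (K'⊕opad) ∥ inner = 67 c2 46 5c 5c 5c ∥ b9 14.
Outer hash (tag): even-index sum = 450 mod 256 = 194; odd-index sum = 398 mod 256 = 142 → c2 8e.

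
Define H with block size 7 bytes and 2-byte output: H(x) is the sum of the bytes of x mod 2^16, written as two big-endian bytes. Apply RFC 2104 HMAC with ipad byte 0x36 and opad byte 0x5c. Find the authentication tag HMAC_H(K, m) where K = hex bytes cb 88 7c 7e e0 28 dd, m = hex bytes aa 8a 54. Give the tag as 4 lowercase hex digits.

0417

Key hex bytes cb 88 7c 7e e0 28 dd is exactly B = 7 bytes: K' = cb 88 7c 7e e0 28 dd.
K' ⊕ ipad = fd be 4a 48 d6 1e eb.  K' ⊕ opad = 97 d4 20 22 bc 74 81.
Inner input = (K'⊕ipad) ∥ m = fd be 4a 48 d6 1e eb ∥ aa 8a 54.
Inner hash: sum = 253+190+74+72+214+30+235+170+138+84 = 1460 → 05 b4.
Outer input = (K'⊕opad) ∥ inner = 97 d4 20 22 bc 74 81 ∥ 05 b4.
Outer hash (tag): sum = 151+212+32+34+188+116+129+5+180 = 1047 → 04 17.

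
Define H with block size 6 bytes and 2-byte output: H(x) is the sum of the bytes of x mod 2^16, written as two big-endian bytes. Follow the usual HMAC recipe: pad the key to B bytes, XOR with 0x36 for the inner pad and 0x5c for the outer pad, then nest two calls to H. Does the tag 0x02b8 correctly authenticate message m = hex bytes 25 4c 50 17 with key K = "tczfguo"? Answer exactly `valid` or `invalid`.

invalid

Key "tczfguo" = 74 63 7a 66 67 75 6f is 7 bytes > B = 6, so hash it first: H(key) = 03 02, then zero-pad to 6 bytes: K' = 03 02 00 00 00 00.
K' ⊕ ipad = 35 34 36 36 36 36; K' ⊕ opad = 5f 5e 5c 5c 5c 5c.
Inner hash: sum = 53+52+54+54+54+54+37+76+80+23 = 537 → 02 19.
Outer hash (recomputed tag): sum = 95+94+92+92+92+92+2+25 = 584 → 02 48.
Recomputed tag = 0248; claimed = 02b8 → mismatch.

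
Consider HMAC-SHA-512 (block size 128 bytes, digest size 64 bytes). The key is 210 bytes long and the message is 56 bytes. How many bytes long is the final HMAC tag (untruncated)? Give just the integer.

64

The tag is one SHA-512 digest: 64 bytes.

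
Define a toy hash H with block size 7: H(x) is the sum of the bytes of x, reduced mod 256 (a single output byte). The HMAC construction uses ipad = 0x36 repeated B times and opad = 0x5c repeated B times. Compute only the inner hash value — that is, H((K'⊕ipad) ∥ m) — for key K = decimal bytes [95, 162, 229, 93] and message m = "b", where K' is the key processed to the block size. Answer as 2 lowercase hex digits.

Key decimal bytes [95, 162, 229, 93] = 5f a2 e5 5d is 4 bytes ≤ B = 7; zero-pad to 7 bytes: K' = 5f a2 e5 5d 00 00 00.
K' ⊕ ipad = 69 94 d3 6b 36 36 36.
Inner input = 69 94 d3 6b 36 36 36 ∥ 62.
Inner hash: sum = 105+148+211+107+54+54+54+98 = 831; mod 256 = 63 → 3f.

3f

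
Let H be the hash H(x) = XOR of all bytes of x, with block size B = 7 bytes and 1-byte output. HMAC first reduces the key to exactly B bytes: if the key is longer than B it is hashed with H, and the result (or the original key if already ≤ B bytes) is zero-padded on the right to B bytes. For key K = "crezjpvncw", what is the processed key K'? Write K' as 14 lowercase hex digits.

18000000000000

|K| = 10 > B = 7, so first hash the key.
H(K): XOR 63⊕72⊕65⊕7a⊕6a⊕70⊕76⊕6e⊕63⊕77 = 18.
Zero-pad H(K) = 18 to 7 bytes: K' = 18 00 00 00 00 00 00.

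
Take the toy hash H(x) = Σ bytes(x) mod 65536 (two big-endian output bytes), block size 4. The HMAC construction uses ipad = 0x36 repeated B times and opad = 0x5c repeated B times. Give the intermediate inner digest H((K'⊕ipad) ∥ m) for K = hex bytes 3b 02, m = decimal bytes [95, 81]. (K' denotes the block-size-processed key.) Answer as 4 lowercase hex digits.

015d

Key hex bytes 3b 02 is 2 bytes ≤ B = 4; zero-pad to 4 bytes: K' = 3b 02 00 00.
K' ⊕ ipad = 0d 34 36 36.
Inner input = 0d 34 36 36 ∥ 5f 51.
Inner hash: sum = 13+52+54+54+95+81 = 349 → 01 5d.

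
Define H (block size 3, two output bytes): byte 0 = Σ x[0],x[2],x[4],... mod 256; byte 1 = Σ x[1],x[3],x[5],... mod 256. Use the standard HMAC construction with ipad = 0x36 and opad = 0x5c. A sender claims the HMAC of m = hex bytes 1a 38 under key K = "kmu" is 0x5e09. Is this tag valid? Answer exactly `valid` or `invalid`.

invalid

Key "kmu" = 6b 6d 75 is exactly B = 3 bytes: K' = 6b 6d 75.
K' ⊕ ipad = 5d 5b 43; K' ⊕ opad = 37 31 29.
Inner hash: even-index sum = 216 mod 256 = 216; odd-index sum = 117 mod 256 = 117 → d8 75.
Outer hash (recomputed tag): even-index sum = 213 mod 256 = 213; odd-index sum = 265 mod 256 = 9 → d5 09.
Recomputed tag = d509; claimed = 5e09 → mismatch.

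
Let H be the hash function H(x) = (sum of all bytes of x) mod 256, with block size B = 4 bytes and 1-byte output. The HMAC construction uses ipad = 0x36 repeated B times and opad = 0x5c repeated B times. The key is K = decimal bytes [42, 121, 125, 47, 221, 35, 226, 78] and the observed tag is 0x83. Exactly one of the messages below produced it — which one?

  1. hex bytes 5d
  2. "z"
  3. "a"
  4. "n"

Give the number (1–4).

Key decimal bytes [42, 121, 125, 47, 221, 35, 226, 78] = 2a 79 7d 2f dd 23 e2 4e is 8 bytes > B = 4, so hash it first: H(key) = 7f, then zero-pad to 4 bytes: K' = 7f 00 00 00.
K' ⊕ ipad = 49 36 36 36; K' ⊕ opad = 23 5c 5c 5c.
m1: inner = H(49 36 36 36 5d) = 48; tag = H(23 5c 5c 5c 48) = 7f
m2: inner = H(49 36 36 36 7a) = 65; tag = H(23 5c 5c 5c 65) = 9c
m3: inner = H(49 36 36 36 61) = 4c; tag = H(23 5c 5c 5c 4c) = 83 ← matches
m4: inner = H(49 36 36 36 6e) = 59; tag = H(23 5c 5c 5c 59) = 90

3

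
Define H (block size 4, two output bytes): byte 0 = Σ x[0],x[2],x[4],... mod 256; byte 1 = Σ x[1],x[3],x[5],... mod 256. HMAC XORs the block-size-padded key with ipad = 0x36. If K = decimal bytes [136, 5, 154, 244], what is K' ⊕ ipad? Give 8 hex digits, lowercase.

be33acc2

Key decimal bytes [136, 5, 154, 244] = 88 05 9a f4 is exactly B = 4 bytes: K' = 88 05 9a f4.
XOR each byte with 0x36: 88⊕36=be, 05⊕36=33, 9a⊕36=ac, f4⊕36=c2.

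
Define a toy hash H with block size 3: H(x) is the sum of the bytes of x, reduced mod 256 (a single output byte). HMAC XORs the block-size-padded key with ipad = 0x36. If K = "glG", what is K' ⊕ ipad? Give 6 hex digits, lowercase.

Key "glG" = 67 6c 47 is exactly B = 3 bytes: K' = 67 6c 47.
XOR each byte with 0x36: 67⊕36=51, 6c⊕36=5a, 47⊕36=71.

515a71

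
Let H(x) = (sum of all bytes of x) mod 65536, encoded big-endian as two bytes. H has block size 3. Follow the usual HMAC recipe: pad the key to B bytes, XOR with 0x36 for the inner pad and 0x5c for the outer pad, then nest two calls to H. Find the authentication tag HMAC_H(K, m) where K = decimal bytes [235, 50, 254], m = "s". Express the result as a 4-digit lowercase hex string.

01e5

Key decimal bytes [235, 50, 254] = eb 32 fe is exactly B = 3 bytes: K' = eb 32 fe.
K' ⊕ ipad = dd 04 c8.  K' ⊕ opad = b7 6e a2.
Inner input = (K'⊕ipad) ∥ m = dd 04 c8 ∥ 73.
Inner hash: sum = 221+4+200+115 = 540 → 02 1c.
Outer input = (K'⊕opad) ∥ inner = b7 6e a2 ∥ 02 1c.
Outer hash (tag): sum = 183+110+162+2+28 = 485 → 01 e5.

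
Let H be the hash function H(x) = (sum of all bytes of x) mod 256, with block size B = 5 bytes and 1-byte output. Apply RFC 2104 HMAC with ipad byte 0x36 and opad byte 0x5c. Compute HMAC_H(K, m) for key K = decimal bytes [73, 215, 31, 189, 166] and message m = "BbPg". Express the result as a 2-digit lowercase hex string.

Key decimal bytes [73, 215, 31, 189, 166] = 49 d7 1f bd a6 is exactly B = 5 bytes: K' = 49 d7 1f bd a6.
K' ⊕ ipad = 7f e1 29 8b 90.  K' ⊕ opad = 15 8b 43 e1 fa.
Inner input = (K'⊕ipad) ∥ m = 7f e1 29 8b 90 ∥ 42 62 50 67.
Inner hash: sum = 127+225+41+139+144+66+98+80+103 = 1023; mod 256 = 255 → ff.
Outer input = (K'⊕opad) ∥ inner = 15 8b 43 e1 fa ∥ ff.
Outer hash (tag): sum = 21+139+67+225+250+255 = 957; mod 256 = 189 → bd.

bd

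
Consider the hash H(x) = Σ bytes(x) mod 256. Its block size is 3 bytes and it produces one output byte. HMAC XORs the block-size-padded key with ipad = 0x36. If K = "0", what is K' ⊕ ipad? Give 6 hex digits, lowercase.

Key "0" = 30 is 1 byte ≤ B = 3; zero-pad to 3 bytes: K' = 30 00 00.
XOR each byte with 0x36: 30⊕36=06, 00⊕36=36, 00⊕36=36.

063636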